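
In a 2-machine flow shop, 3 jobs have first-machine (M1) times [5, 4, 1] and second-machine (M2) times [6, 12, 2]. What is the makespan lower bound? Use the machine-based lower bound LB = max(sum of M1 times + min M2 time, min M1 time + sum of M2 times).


LB1 = sum(M1 times) + min(M2 times) = 10 + 2 = 12
LB2 = min(M1 times) + sum(M2 times) = 1 + 20 = 21
Lower bound = max(LB1, LB2) = max(12, 21) = 21

21


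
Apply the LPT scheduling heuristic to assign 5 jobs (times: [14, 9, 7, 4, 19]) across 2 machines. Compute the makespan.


Sort jobs in decreasing order (LPT): [19, 14, 9, 7, 4]
Assign each job to the least loaded machine:
  Machine 1: jobs [19, 7], load = 26
  Machine 2: jobs [14, 9, 4], load = 27
Makespan = max load = 27

27


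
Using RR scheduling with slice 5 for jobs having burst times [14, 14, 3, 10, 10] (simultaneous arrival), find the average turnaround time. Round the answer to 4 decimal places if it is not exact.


Time quantum = 5
Execution trace:
  J1 runs 5 units, time = 5
  J2 runs 5 units, time = 10
  J3 runs 3 units, time = 13
  J4 runs 5 units, time = 18
  J5 runs 5 units, time = 23
  J1 runs 5 units, time = 28
  J2 runs 5 units, time = 33
  J4 runs 5 units, time = 38
  J5 runs 5 units, time = 43
  J1 runs 4 units, time = 47
  J2 runs 4 units, time = 51
Finish times: [47, 51, 13, 38, 43]
Average turnaround = 192/5 = 38.4

38.4


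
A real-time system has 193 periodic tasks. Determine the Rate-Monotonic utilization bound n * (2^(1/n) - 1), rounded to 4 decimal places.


Compute 2^(1/193) = 1.0035978931
Subtract 1: 1.0035978931 - 1 = 0.0035978931
Multiply by n: 193 * 0.0035978931 = 0.6943933683
Round to 4 dp: 0.6944

0.6944


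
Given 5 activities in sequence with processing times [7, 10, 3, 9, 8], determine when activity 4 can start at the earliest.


Activity 4 starts after activities 1 through 3 complete.
Predecessor durations: [7, 10, 3]
ES = 7 + 10 + 3 = 20

20


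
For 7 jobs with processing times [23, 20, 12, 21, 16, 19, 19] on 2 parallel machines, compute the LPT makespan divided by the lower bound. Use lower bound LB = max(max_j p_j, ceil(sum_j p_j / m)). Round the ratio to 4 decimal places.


LPT order: [23, 21, 20, 19, 19, 16, 12]
Machine loads after assignment: [70, 60]
LPT makespan = 70
Lower bound = max(max_job, ceil(total/2)) = max(23, 65) = 65
Ratio = 70 / 65 = 1.0769

1.0769


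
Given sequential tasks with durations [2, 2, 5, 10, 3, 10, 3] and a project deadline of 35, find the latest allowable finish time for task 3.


LF(activity 3) = deadline - sum of successor durations
Successors: activities 4 through 7 with durations [10, 3, 10, 3]
Sum of successor durations = 26
LF = 35 - 26 = 9

9


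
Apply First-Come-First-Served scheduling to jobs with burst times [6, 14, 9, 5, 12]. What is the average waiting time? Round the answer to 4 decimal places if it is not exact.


FCFS order (as given): [6, 14, 9, 5, 12]
Waiting times:
  Job 1: wait = 0
  Job 2: wait = 6
  Job 3: wait = 20
  Job 4: wait = 29
  Job 5: wait = 34
Sum of waiting times = 89
Average waiting time = 89/5 = 17.8

17.8


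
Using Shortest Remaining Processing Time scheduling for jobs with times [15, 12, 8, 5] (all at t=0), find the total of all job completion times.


Since all jobs arrive at t=0, SRPT equals SPT ordering.
SPT order: [5, 8, 12, 15]
Completion times:
  Job 1: p=5, C=5
  Job 2: p=8, C=13
  Job 3: p=12, C=25
  Job 4: p=15, C=40
Total completion time = 5 + 13 + 25 + 40 = 83

83


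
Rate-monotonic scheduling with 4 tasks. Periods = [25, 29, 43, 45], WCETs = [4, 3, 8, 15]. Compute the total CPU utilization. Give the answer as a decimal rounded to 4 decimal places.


Compute individual utilizations (exact fractions):
  Task 1: C/T = 4/25 (approx. 0.16)
  Task 2: C/T = 3/29 (approx. 0.1034)
  Task 3: C/T = 8/43 (approx. 0.186)
  Task 4: C/T = 15/45 = 1/3 (approx. 0.3333)
Total utilization U = 4/25 + 3/29 + 8/43 + 1/3 = 73214/93525
Rounded to 4 decimal places: U = 0.7828
RM (Liu & Layland) bound for 4 tasks = 0.756828; compare with U = 73214/93525 (approx. 0.782828)
bound < U <= 1, so the RM sufficient condition is not met (inconclusive; an exact test such as response-time analysis is needed).

0.7828


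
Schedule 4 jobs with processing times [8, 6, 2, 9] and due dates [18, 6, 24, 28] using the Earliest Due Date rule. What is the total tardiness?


Sort by due date (EDD order): [(6, 6), (8, 18), (2, 24), (9, 28)]
Compute completion times and tardiness:
  Job 1: p=6, d=6, C=6, tardiness=max(0,6-6)=0
  Job 2: p=8, d=18, C=14, tardiness=max(0,14-18)=0
  Job 3: p=2, d=24, C=16, tardiness=max(0,16-24)=0
  Job 4: p=9, d=28, C=25, tardiness=max(0,25-28)=0
Total tardiness = 0

0


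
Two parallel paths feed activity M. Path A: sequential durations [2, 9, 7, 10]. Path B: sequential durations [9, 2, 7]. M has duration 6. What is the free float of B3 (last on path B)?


ES(B3) = sum of predecessors on chain B = 11
EF(B3) = ES + duration = 11 + 7 = 18
Successor of B3 is M. ES(M) = max(sum(A), sum(B)) = max(28, 18) = 28
Free float = ES(successor) - EF(current) = 28 - 18 = 10

10


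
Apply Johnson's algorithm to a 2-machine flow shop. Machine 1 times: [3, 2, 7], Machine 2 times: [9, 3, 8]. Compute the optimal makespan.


Apply Johnson's rule:
  Group 1 (a <= b): [(2, 2, 3), (1, 3, 9), (3, 7, 8)]
  Group 2 (a > b): []
Optimal job order: [2, 1, 3]
Schedule:
  Job 2: M1 done at 2, M2 done at 5
  Job 1: M1 done at 5, M2 done at 14
  Job 3: M1 done at 12, M2 done at 22
Makespan = 22

22


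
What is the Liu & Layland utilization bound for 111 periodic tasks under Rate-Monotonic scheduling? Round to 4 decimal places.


Compute 2^(1/111) = 1.0062641072
Subtract 1: 1.0062641072 - 1 = 0.0062641072
Multiply by n: 111 * 0.0062641072 = 0.6953158992
Round to 4 dp: 0.6953

0.6953


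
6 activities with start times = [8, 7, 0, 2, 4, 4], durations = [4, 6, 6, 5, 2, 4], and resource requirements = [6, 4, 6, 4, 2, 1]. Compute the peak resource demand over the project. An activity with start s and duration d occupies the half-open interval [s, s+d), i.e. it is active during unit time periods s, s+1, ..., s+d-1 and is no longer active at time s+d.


Each activity i is active on [start_i, start_i + duration_i).
Compute total resource usage per time slot:
  t=0: active resources = [6], total = 6
  t=1: active resources = [6], total = 6
  t=2: active resources = [6, 4], total = 10
  t=3: active resources = [6, 4], total = 10
  t=4: active resources = [6, 4, 2, 1], total = 13
  t=5: active resources = [6, 4, 2, 1], total = 13
  t=6: active resources = [4, 1], total = 5
  t=7: active resources = [4, 1], total = 5
  t=8: active resources = [6, 4], total = 10
  t=9: active resources = [6, 4], total = 10
  t=10: active resources = [6, 4], total = 10
  t=11: active resources = [6, 4], total = 10
  t=12: active resources = [4], total = 4
Peak resource demand = 13

13


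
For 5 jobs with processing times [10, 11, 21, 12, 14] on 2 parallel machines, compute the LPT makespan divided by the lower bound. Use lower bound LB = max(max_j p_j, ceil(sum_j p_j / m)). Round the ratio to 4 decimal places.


LPT order: [21, 14, 12, 11, 10]
Machine loads after assignment: [32, 36]
LPT makespan = 36
Lower bound = max(max_job, ceil(total/2)) = max(21, 34) = 34
Ratio = 36 / 34 = 1.0588

1.0588


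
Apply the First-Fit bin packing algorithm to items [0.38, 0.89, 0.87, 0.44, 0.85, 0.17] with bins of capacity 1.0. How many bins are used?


Place items sequentially using First-Fit:
  Item 0.38 -> new Bin 1
  Item 0.89 -> new Bin 2
  Item 0.87 -> new Bin 3
  Item 0.44 -> Bin 1 (now 0.82)
  Item 0.85 -> new Bin 4
  Item 0.17 -> Bin 1 (now 0.99)
Total bins used = 4

4


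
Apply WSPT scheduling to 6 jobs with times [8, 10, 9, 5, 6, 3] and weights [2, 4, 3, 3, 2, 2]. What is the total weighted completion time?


Compute p/w ratios and sort ascending (WSPT): [(3, 2), (5, 3), (10, 4), (9, 3), (6, 2), (8, 2)]
Compute weighted completion times:
  Job (p=3,w=2): C=3, w*C=2*3=6
  Job (p=5,w=3): C=8, w*C=3*8=24
  Job (p=10,w=4): C=18, w*C=4*18=72
  Job (p=9,w=3): C=27, w*C=3*27=81
  Job (p=6,w=2): C=33, w*C=2*33=66
  Job (p=8,w=2): C=41, w*C=2*41=82
Total weighted completion time = 331

331


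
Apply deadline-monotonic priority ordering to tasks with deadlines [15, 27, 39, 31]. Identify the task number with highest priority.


Sort tasks by relative deadline (ascending):
  Task 1: deadline = 15
  Task 2: deadline = 27
  Task 4: deadline = 31
  Task 3: deadline = 39
Priority order (highest first): [1, 2, 4, 3]
Highest priority task = 1

1


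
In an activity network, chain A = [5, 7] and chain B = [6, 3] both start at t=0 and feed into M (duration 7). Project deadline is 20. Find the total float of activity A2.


Forward pass: ES(A2) = sum of predecessors on chain A = 5
EF = ES + duration = 5 + 7 = 12
Backward pass: LF(M) = deadline = 20; LS(M) = 20 - 7 = 13
LF(A2) = LS(M) - sum(successors on chain A) = 13 - 0 = 13
LS = LF - duration = 13 - 7 = 6
Total float = LS - ES = 6 - 5 = 1

1


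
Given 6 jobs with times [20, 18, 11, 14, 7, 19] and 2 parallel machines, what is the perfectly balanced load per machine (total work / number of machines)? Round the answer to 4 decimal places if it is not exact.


Total processing time = 20 + 18 + 11 + 14 + 7 + 19 = 89
Number of machines = 2
Ideal balanced load = 89 / 2 = 44.5

44.5


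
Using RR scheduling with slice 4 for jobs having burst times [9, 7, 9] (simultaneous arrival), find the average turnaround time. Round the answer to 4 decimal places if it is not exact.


Time quantum = 4
Execution trace:
  J1 runs 4 units, time = 4
  J2 runs 4 units, time = 8
  J3 runs 4 units, time = 12
  J1 runs 4 units, time = 16
  J2 runs 3 units, time = 19
  J3 runs 4 units, time = 23
  J1 runs 1 units, time = 24
  J3 runs 1 units, time = 25
Finish times: [24, 19, 25]
Average turnaround = 68/3 = 22.6667

22.6667


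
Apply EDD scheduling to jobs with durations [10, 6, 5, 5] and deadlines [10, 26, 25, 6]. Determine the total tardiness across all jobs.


Sort by due date (EDD order): [(5, 6), (10, 10), (5, 25), (6, 26)]
Compute completion times and tardiness:
  Job 1: p=5, d=6, C=5, tardiness=max(0,5-6)=0
  Job 2: p=10, d=10, C=15, tardiness=max(0,15-10)=5
  Job 3: p=5, d=25, C=20, tardiness=max(0,20-25)=0
  Job 4: p=6, d=26, C=26, tardiness=max(0,26-26)=0
Total tardiness = 5

5


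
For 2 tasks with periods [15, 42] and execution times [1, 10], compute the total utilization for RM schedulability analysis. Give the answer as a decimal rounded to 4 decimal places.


Compute individual utilizations (exact fractions):
  Task 1: C/T = 1/15 (approx. 0.0667)
  Task 2: C/T = 10/42 = 5/21 (approx. 0.2381)
Total utilization U = 1/15 + 5/21 = 32/105
Rounded to 4 decimal places: U = 0.3048
RM (Liu & Layland) bound for 2 tasks = 0.828427; compare with U = 32/105 (approx. 0.304762)
U <= bound, so schedulable by RM sufficient condition.

0.3048


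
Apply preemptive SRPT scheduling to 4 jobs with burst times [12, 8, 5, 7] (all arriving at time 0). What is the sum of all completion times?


Since all jobs arrive at t=0, SRPT equals SPT ordering.
SPT order: [5, 7, 8, 12]
Completion times:
  Job 1: p=5, C=5
  Job 2: p=7, C=12
  Job 3: p=8, C=20
  Job 4: p=12, C=32
Total completion time = 5 + 12 + 20 + 32 = 69

69


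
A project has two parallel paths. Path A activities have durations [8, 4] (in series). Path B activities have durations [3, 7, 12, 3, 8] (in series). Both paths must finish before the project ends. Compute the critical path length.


Path A total = 8 + 4 = 12
Path B total = 3 + 7 + 12 + 3 + 8 = 33
Critical path = longest path = max(12, 33) = 33

33


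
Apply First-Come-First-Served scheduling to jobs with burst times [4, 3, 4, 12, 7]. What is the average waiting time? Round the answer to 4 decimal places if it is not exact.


FCFS order (as given): [4, 3, 4, 12, 7]
Waiting times:
  Job 1: wait = 0
  Job 2: wait = 4
  Job 3: wait = 7
  Job 4: wait = 11
  Job 5: wait = 23
Sum of waiting times = 45
Average waiting time = 45/5 = 9.0

9.0


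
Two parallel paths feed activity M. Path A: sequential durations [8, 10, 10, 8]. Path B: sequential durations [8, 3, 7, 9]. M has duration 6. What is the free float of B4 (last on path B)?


ES(B4) = sum of predecessors on chain B = 18
EF(B4) = ES + duration = 18 + 9 = 27
Successor of B4 is M. ES(M) = max(sum(A), sum(B)) = max(36, 27) = 36
Free float = ES(successor) - EF(current) = 36 - 27 = 9

9


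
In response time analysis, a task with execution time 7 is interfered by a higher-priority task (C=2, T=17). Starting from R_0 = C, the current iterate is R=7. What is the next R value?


R_next = C + ceil(R_prev / T_hp) * C_hp
ceil(7 / 17) = ceil(0.4118) = 1
Interference = 1 * 2 = 2
R_next = 7 + 2 = 9

9


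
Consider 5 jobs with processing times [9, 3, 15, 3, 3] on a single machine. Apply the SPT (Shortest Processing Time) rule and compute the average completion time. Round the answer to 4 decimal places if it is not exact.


Sort jobs by processing time (SPT order): [3, 3, 3, 9, 15]
Compute completion times sequentially:
  Job 1: processing = 3, completes at 3
  Job 2: processing = 3, completes at 6
  Job 3: processing = 3, completes at 9
  Job 4: processing = 9, completes at 18
  Job 5: processing = 15, completes at 33
Sum of completion times = 69
Average completion time = 69/5 = 13.8

13.8


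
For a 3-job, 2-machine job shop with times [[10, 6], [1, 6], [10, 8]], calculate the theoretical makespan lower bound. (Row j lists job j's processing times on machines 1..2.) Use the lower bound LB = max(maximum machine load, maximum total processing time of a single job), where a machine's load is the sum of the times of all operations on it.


Machine loads:
  Machine 1: 10 + 1 + 10 = 21
  Machine 2: 6 + 6 + 8 = 20
Max machine load = 21
Job totals:
  Job 1: 16
  Job 2: 7
  Job 3: 18
Max job total = 18
Lower bound = max(21, 18) = 21

21


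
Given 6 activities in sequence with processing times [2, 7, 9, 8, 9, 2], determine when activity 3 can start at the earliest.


Activity 3 starts after activities 1 through 2 complete.
Predecessor durations: [2, 7]
ES = 2 + 7 = 9

9


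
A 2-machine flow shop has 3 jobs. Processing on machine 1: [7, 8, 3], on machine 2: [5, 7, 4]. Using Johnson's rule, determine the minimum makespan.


Apply Johnson's rule:
  Group 1 (a <= b): [(3, 3, 4)]
  Group 2 (a > b): [(2, 8, 7), (1, 7, 5)]
Optimal job order: [3, 2, 1]
Schedule:
  Job 3: M1 done at 3, M2 done at 7
  Job 2: M1 done at 11, M2 done at 18
  Job 1: M1 done at 18, M2 done at 23
Makespan = 23

23


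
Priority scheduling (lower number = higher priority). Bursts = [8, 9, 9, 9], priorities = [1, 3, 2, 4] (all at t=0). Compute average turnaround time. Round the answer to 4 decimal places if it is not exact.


Sort by priority (ascending = highest first):
Order: [(1, 8), (2, 9), (3, 9), (4, 9)]
Completion times:
  Priority 1, burst=8, C=8
  Priority 2, burst=9, C=17
  Priority 3, burst=9, C=26
  Priority 4, burst=9, C=35
Average turnaround = 86/4 = 21.5

21.5


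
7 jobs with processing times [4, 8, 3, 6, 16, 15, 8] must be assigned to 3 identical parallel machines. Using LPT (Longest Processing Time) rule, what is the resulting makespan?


Sort jobs in decreasing order (LPT): [16, 15, 8, 8, 6, 4, 3]
Assign each job to the least loaded machine:
  Machine 1: jobs [16, 4], load = 20
  Machine 2: jobs [15, 6], load = 21
  Machine 3: jobs [8, 8, 3], load = 19
Makespan = max load = 21

21


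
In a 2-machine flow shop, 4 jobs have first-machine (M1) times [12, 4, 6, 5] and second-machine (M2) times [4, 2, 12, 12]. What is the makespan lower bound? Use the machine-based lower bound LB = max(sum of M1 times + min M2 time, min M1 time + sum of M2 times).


LB1 = sum(M1 times) + min(M2 times) = 27 + 2 = 29
LB2 = min(M1 times) + sum(M2 times) = 4 + 30 = 34
Lower bound = max(LB1, LB2) = max(29, 34) = 34

34


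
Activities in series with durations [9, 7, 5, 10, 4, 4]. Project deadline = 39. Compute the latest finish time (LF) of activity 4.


LF(activity 4) = deadline - sum of successor durations
Successors: activities 5 through 6 with durations [4, 4]
Sum of successor durations = 8
LF = 39 - 8 = 31

31


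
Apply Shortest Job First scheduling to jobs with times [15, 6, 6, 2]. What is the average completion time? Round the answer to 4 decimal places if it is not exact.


SJF order (ascending): [2, 6, 6, 15]
Completion times:
  Job 1: burst=2, C=2
  Job 2: burst=6, C=8
  Job 3: burst=6, C=14
  Job 4: burst=15, C=29
Average completion = 53/4 = 13.25

13.25


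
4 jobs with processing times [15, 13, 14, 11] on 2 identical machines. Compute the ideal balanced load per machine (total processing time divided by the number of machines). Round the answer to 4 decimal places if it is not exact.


Total processing time = 15 + 13 + 14 + 11 = 53
Number of machines = 2
Ideal balanced load = 53 / 2 = 26.5

26.5


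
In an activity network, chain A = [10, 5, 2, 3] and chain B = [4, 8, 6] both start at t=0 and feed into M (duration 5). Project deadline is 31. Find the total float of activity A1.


Forward pass: ES(A1) = sum of predecessors on chain A = 0
EF = ES + duration = 0 + 10 = 10
Backward pass: LF(M) = deadline = 31; LS(M) = 31 - 5 = 26
LF(A1) = LS(M) - sum(successors on chain A) = 26 - 10 = 16
LS = LF - duration = 16 - 10 = 6
Total float = LS - ES = 6 - 0 = 6

6


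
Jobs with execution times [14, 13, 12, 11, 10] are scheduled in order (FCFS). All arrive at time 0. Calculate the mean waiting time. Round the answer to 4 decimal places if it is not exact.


FCFS order (as given): [14, 13, 12, 11, 10]
Waiting times:
  Job 1: wait = 0
  Job 2: wait = 14
  Job 3: wait = 27
  Job 4: wait = 39
  Job 5: wait = 50
Sum of waiting times = 130
Average waiting time = 130/5 = 26.0

26.0


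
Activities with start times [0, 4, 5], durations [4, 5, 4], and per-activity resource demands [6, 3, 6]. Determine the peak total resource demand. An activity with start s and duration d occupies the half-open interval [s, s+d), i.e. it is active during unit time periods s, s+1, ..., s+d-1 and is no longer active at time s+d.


Each activity i is active on [start_i, start_i + duration_i).
Compute total resource usage per time slot:
  t=0: active resources = [6], total = 6
  t=1: active resources = [6], total = 6
  t=2: active resources = [6], total = 6
  t=3: active resources = [6], total = 6
  t=4: active resources = [3], total = 3
  t=5: active resources = [3, 6], total = 9
  t=6: active resources = [3, 6], total = 9
  t=7: active resources = [3, 6], total = 9
  t=8: active resources = [3, 6], total = 9
Peak resource demand = 9

9


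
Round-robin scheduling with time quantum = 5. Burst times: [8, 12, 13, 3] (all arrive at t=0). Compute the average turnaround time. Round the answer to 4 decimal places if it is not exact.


Time quantum = 5
Execution trace:
  J1 runs 5 units, time = 5
  J2 runs 5 units, time = 10
  J3 runs 5 units, time = 15
  J4 runs 3 units, time = 18
  J1 runs 3 units, time = 21
  J2 runs 5 units, time = 26
  J3 runs 5 units, time = 31
  J2 runs 2 units, time = 33
  J3 runs 3 units, time = 36
Finish times: [21, 33, 36, 18]
Average turnaround = 108/4 = 27.0

27.0


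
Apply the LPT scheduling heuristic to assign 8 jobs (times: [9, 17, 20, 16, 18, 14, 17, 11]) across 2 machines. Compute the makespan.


Sort jobs in decreasing order (LPT): [20, 18, 17, 17, 16, 14, 11, 9]
Assign each job to the least loaded machine:
  Machine 1: jobs [20, 17, 14, 11], load = 62
  Machine 2: jobs [18, 17, 16, 9], load = 60
Makespan = max load = 62

62


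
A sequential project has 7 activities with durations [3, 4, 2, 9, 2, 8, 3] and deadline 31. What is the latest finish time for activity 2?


LF(activity 2) = deadline - sum of successor durations
Successors: activities 3 through 7 with durations [2, 9, 2, 8, 3]
Sum of successor durations = 24
LF = 31 - 24 = 7

7


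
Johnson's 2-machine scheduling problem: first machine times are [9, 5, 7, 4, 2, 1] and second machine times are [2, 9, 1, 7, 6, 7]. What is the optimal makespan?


Apply Johnson's rule:
  Group 1 (a <= b): [(6, 1, 7), (5, 2, 6), (4, 4, 7), (2, 5, 9)]
  Group 2 (a > b): [(1, 9, 2), (3, 7, 1)]
Optimal job order: [6, 5, 4, 2, 1, 3]
Schedule:
  Job 6: M1 done at 1, M2 done at 8
  Job 5: M1 done at 3, M2 done at 14
  Job 4: M1 done at 7, M2 done at 21
  Job 2: M1 done at 12, M2 done at 30
  Job 1: M1 done at 21, M2 done at 32
  Job 3: M1 done at 28, M2 done at 33
Makespan = 33

33


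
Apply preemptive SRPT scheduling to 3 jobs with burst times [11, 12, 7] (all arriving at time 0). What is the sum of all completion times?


Since all jobs arrive at t=0, SRPT equals SPT ordering.
SPT order: [7, 11, 12]
Completion times:
  Job 1: p=7, C=7
  Job 2: p=11, C=18
  Job 3: p=12, C=30
Total completion time = 7 + 18 + 30 = 55

55


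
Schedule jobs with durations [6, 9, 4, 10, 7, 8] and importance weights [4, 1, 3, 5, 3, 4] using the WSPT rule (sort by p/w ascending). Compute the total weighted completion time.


Compute p/w ratios and sort ascending (WSPT): [(4, 3), (6, 4), (10, 5), (8, 4), (7, 3), (9, 1)]
Compute weighted completion times:
  Job (p=4,w=3): C=4, w*C=3*4=12
  Job (p=6,w=4): C=10, w*C=4*10=40
  Job (p=10,w=5): C=20, w*C=5*20=100
  Job (p=8,w=4): C=28, w*C=4*28=112
  Job (p=7,w=3): C=35, w*C=3*35=105
  Job (p=9,w=1): C=44, w*C=1*44=44
Total weighted completion time = 413

413


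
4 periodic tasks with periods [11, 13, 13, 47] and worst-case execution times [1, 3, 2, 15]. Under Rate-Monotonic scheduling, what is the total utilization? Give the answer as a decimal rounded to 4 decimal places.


Compute individual utilizations (exact fractions):
  Task 1: C/T = 1/11 (approx. 0.0909)
  Task 2: C/T = 3/13 (approx. 0.2308)
  Task 3: C/T = 2/13 (approx. 0.1538)
  Task 4: C/T = 15/47 (approx. 0.3191)
Total utilization U = 1/11 + 3/13 + 2/13 + 15/47 = 5341/6721
Rounded to 4 decimal places: U = 0.7947
RM (Liu & Layland) bound for 4 tasks = 0.756828; compare with U = 5341/6721 (approx. 0.794673)
bound < U <= 1, so the RM sufficient condition is not met (inconclusive; an exact test such as response-time analysis is needed).

0.7947


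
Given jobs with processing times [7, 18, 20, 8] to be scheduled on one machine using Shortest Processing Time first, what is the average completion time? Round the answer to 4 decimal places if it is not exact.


Sort jobs by processing time (SPT order): [7, 8, 18, 20]
Compute completion times sequentially:
  Job 1: processing = 7, completes at 7
  Job 2: processing = 8, completes at 15
  Job 3: processing = 18, completes at 33
  Job 4: processing = 20, completes at 53
Sum of completion times = 108
Average completion time = 108/4 = 27.0

27.0


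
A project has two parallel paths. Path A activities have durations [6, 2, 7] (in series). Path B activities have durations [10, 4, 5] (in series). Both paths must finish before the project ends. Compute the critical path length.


Path A total = 6 + 2 + 7 = 15
Path B total = 10 + 4 + 5 = 19
Critical path = longest path = max(15, 19) = 19

19


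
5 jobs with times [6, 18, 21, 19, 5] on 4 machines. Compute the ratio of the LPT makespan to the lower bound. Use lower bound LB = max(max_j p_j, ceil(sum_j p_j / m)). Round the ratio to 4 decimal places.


LPT order: [21, 19, 18, 6, 5]
Machine loads after assignment: [21, 19, 18, 11]
LPT makespan = 21
Lower bound = max(max_job, ceil(total/4)) = max(21, 18) = 21
Ratio = 21 / 21 = 1.0

1.0


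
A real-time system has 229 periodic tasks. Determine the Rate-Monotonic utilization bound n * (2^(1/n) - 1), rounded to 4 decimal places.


Compute 2^(1/229) = 1.0030314291
Subtract 1: 1.0030314291 - 1 = 0.0030314291
Multiply by n: 229 * 0.0030314291 = 0.6941972639
Round to 4 dp: 0.6942

0.6942


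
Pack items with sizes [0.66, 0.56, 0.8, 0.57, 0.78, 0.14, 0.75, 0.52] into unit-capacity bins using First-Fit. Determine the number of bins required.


Place items sequentially using First-Fit:
  Item 0.66 -> new Bin 1
  Item 0.56 -> new Bin 2
  Item 0.8 -> new Bin 3
  Item 0.57 -> new Bin 4
  Item 0.78 -> new Bin 5
  Item 0.14 -> Bin 1 (now 0.8)
  Item 0.75 -> new Bin 6
  Item 0.52 -> new Bin 7
Total bins used = 7

7


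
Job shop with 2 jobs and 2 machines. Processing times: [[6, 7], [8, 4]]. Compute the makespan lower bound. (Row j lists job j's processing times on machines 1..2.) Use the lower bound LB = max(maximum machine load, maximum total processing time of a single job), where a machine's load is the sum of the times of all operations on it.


Machine loads:
  Machine 1: 6 + 8 = 14
  Machine 2: 7 + 4 = 11
Max machine load = 14
Job totals:
  Job 1: 13
  Job 2: 12
Max job total = 13
Lower bound = max(14, 13) = 14

14


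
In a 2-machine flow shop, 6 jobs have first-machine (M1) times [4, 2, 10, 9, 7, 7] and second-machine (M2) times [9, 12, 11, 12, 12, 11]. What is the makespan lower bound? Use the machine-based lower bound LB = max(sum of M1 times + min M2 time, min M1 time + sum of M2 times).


LB1 = sum(M1 times) + min(M2 times) = 39 + 9 = 48
LB2 = min(M1 times) + sum(M2 times) = 2 + 67 = 69
Lower bound = max(LB1, LB2) = max(48, 69) = 69

69


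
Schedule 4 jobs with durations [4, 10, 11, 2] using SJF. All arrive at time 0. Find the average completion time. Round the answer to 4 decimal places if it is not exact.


SJF order (ascending): [2, 4, 10, 11]
Completion times:
  Job 1: burst=2, C=2
  Job 2: burst=4, C=6
  Job 3: burst=10, C=16
  Job 4: burst=11, C=27
Average completion = 51/4 = 12.75

12.75


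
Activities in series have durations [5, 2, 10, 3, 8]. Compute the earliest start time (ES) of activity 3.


Activity 3 starts after activities 1 through 2 complete.
Predecessor durations: [5, 2]
ES = 5 + 2 = 7

7


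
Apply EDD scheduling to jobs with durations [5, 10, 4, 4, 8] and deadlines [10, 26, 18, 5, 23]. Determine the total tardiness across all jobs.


Sort by due date (EDD order): [(4, 5), (5, 10), (4, 18), (8, 23), (10, 26)]
Compute completion times and tardiness:
  Job 1: p=4, d=5, C=4, tardiness=max(0,4-5)=0
  Job 2: p=5, d=10, C=9, tardiness=max(0,9-10)=0
  Job 3: p=4, d=18, C=13, tardiness=max(0,13-18)=0
  Job 4: p=8, d=23, C=21, tardiness=max(0,21-23)=0
  Job 5: p=10, d=26, C=31, tardiness=max(0,31-26)=5
Total tardiness = 5

5


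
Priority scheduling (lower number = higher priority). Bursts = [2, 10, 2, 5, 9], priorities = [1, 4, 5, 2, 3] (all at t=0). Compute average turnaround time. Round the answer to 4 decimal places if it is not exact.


Sort by priority (ascending = highest first):
Order: [(1, 2), (2, 5), (3, 9), (4, 10), (5, 2)]
Completion times:
  Priority 1, burst=2, C=2
  Priority 2, burst=5, C=7
  Priority 3, burst=9, C=16
  Priority 4, burst=10, C=26
  Priority 5, burst=2, C=28
Average turnaround = 79/5 = 15.8

15.8


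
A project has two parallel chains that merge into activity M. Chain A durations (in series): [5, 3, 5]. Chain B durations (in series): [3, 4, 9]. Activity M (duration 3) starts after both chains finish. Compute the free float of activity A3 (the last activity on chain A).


ES(A3) = sum of predecessors on chain A = 8
EF(A3) = ES + duration = 8 + 5 = 13
Successor of A3 is M. ES(M) = max(sum(A), sum(B)) = max(13, 16) = 16
Free float = ES(successor) - EF(current) = 16 - 13 = 3

3


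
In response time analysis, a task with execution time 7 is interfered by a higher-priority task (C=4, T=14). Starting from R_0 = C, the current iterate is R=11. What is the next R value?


R_next = C + ceil(R_prev / T_hp) * C_hp
ceil(11 / 14) = ceil(0.7857) = 1
Interference = 1 * 4 = 4
R_next = 7 + 4 = 11
R_next = R_prev, so the iteration has converged (response time = 11).

11


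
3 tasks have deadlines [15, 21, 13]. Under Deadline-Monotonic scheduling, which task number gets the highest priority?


Sort tasks by relative deadline (ascending):
  Task 3: deadline = 13
  Task 1: deadline = 15
  Task 2: deadline = 21
Priority order (highest first): [3, 1, 2]
Highest priority task = 3

3


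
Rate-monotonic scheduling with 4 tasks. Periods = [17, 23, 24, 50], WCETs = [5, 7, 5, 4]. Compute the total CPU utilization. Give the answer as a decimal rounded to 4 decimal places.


Compute individual utilizations (exact fractions):
  Task 1: C/T = 5/17 (approx. 0.2941)
  Task 2: C/T = 7/23 (approx. 0.3043)
  Task 3: C/T = 5/24 (approx. 0.2083)
  Task 4: C/T = 4/50 = 2/25 (approx. 0.08)
Total utilization U = 5/17 + 7/23 + 5/24 + 2/25 = 208043/234600
Rounded to 4 decimal places: U = 0.8868
RM (Liu & Layland) bound for 4 tasks = 0.756828; compare with U = 208043/234600 (approx. 0.886799)
bound < U <= 1, so the RM sufficient condition is not met (inconclusive; an exact test such as response-time analysis is needed).

0.8868


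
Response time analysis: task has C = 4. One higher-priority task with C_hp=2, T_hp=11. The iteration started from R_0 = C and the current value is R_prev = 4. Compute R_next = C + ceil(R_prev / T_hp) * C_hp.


R_next = C + ceil(R_prev / T_hp) * C_hp
ceil(4 / 11) = ceil(0.3636) = 1
Interference = 1 * 2 = 2
R_next = 4 + 2 = 6

6


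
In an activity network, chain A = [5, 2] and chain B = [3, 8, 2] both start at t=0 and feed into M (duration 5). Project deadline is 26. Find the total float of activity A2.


Forward pass: ES(A2) = sum of predecessors on chain A = 5
EF = ES + duration = 5 + 2 = 7
Backward pass: LF(M) = deadline = 26; LS(M) = 26 - 5 = 21
LF(A2) = LS(M) - sum(successors on chain A) = 21 - 0 = 21
LS = LF - duration = 21 - 2 = 19
Total float = LS - ES = 19 - 5 = 14

14


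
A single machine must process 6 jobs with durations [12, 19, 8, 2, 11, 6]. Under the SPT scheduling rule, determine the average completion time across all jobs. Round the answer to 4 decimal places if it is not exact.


Sort jobs by processing time (SPT order): [2, 6, 8, 11, 12, 19]
Compute completion times sequentially:
  Job 1: processing = 2, completes at 2
  Job 2: processing = 6, completes at 8
  Job 3: processing = 8, completes at 16
  Job 4: processing = 11, completes at 27
  Job 5: processing = 12, completes at 39
  Job 6: processing = 19, completes at 58
Sum of completion times = 150
Average completion time = 150/6 = 25.0

25.0


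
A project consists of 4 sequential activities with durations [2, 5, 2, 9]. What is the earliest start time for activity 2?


Activity 2 starts after activities 1 through 1 complete.
Predecessor durations: [2]
ES = 2 = 2

2


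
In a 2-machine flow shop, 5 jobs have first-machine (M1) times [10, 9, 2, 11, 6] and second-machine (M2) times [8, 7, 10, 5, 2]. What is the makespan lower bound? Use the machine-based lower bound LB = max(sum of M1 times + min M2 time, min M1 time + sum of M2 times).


LB1 = sum(M1 times) + min(M2 times) = 38 + 2 = 40
LB2 = min(M1 times) + sum(M2 times) = 2 + 32 = 34
Lower bound = max(LB1, LB2) = max(40, 34) = 40

40


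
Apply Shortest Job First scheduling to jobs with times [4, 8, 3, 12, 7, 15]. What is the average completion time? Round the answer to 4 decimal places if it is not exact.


SJF order (ascending): [3, 4, 7, 8, 12, 15]
Completion times:
  Job 1: burst=3, C=3
  Job 2: burst=4, C=7
  Job 3: burst=7, C=14
  Job 4: burst=8, C=22
  Job 5: burst=12, C=34
  Job 6: burst=15, C=49
Average completion = 129/6 = 21.5

21.5


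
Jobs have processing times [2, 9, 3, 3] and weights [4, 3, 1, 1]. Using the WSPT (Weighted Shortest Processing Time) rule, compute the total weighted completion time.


Compute p/w ratios and sort ascending (WSPT): [(2, 4), (9, 3), (3, 1), (3, 1)]
Compute weighted completion times:
  Job (p=2,w=4): C=2, w*C=4*2=8
  Job (p=9,w=3): C=11, w*C=3*11=33
  Job (p=3,w=1): C=14, w*C=1*14=14
  Job (p=3,w=1): C=17, w*C=1*17=17
Total weighted completion time = 72

72


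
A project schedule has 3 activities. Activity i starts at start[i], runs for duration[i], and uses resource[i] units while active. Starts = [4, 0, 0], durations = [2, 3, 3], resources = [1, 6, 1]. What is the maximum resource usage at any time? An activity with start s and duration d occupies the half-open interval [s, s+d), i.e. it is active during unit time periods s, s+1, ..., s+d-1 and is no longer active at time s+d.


Each activity i is active on [start_i, start_i + duration_i).
Compute total resource usage per time slot:
  t=0: active resources = [6, 1], total = 7
  t=1: active resources = [6, 1], total = 7
  t=2: active resources = [6, 1], total = 7
  t=3: active resources = [], total = 0
  t=4: active resources = [1], total = 1
  t=5: active resources = [1], total = 1
Peak resource demand = 7

7


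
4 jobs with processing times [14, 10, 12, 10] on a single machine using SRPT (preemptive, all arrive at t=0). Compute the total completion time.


Since all jobs arrive at t=0, SRPT equals SPT ordering.
SPT order: [10, 10, 12, 14]
Completion times:
  Job 1: p=10, C=10
  Job 2: p=10, C=20
  Job 3: p=12, C=32
  Job 4: p=14, C=46
Total completion time = 10 + 20 + 32 + 46 = 108

108


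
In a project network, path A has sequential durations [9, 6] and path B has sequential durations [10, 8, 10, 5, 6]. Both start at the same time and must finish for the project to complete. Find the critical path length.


Path A total = 9 + 6 = 15
Path B total = 10 + 8 + 10 + 5 + 6 = 39
Critical path = longest path = max(15, 39) = 39

39


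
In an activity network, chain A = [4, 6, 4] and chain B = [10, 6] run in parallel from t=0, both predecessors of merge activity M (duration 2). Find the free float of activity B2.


ES(B2) = sum of predecessors on chain B = 10
EF(B2) = ES + duration = 10 + 6 = 16
Successor of B2 is M. ES(M) = max(sum(A), sum(B)) = max(14, 16) = 16
Free float = ES(successor) - EF(current) = 16 - 16 = 0

0


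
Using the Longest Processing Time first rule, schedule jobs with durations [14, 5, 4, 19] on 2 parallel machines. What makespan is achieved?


Sort jobs in decreasing order (LPT): [19, 14, 5, 4]
Assign each job to the least loaded machine:
  Machine 1: jobs [19, 4], load = 23
  Machine 2: jobs [14, 5], load = 19
Makespan = max load = 23

23


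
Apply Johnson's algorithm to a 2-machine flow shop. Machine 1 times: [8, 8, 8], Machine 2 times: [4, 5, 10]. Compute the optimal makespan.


Apply Johnson's rule:
  Group 1 (a <= b): [(3, 8, 10)]
  Group 2 (a > b): [(2, 8, 5), (1, 8, 4)]
Optimal job order: [3, 2, 1]
Schedule:
  Job 3: M1 done at 8, M2 done at 18
  Job 2: M1 done at 16, M2 done at 23
  Job 1: M1 done at 24, M2 done at 28
Makespan = 28

28


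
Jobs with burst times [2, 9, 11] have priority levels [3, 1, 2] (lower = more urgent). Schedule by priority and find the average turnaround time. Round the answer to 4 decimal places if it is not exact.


Sort by priority (ascending = highest first):
Order: [(1, 9), (2, 11), (3, 2)]
Completion times:
  Priority 1, burst=9, C=9
  Priority 2, burst=11, C=20
  Priority 3, burst=2, C=22
Average turnaround = 51/3 = 17.0

17.0


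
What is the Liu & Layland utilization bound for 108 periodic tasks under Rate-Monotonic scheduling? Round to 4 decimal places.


Compute 2^(1/108) = 1.0064386691
Subtract 1: 1.0064386691 - 1 = 0.0064386691
Multiply by n: 108 * 0.0064386691 = 0.6953762628
Round to 4 dp: 0.6954

0.6954


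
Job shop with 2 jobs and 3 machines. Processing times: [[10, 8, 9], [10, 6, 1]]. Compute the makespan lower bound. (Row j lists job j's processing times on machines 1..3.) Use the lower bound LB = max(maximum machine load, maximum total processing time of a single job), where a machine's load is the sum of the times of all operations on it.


Machine loads:
  Machine 1: 10 + 10 = 20
  Machine 2: 8 + 6 = 14
  Machine 3: 9 + 1 = 10
Max machine load = 20
Job totals:
  Job 1: 27
  Job 2: 17
Max job total = 27
Lower bound = max(20, 27) = 27

27


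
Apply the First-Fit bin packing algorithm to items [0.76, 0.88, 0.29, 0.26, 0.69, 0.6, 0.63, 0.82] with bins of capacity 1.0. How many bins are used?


Place items sequentially using First-Fit:
  Item 0.76 -> new Bin 1
  Item 0.88 -> new Bin 2
  Item 0.29 -> new Bin 3
  Item 0.26 -> Bin 3 (now 0.55)
  Item 0.69 -> new Bin 4
  Item 0.6 -> new Bin 5
  Item 0.63 -> new Bin 6
  Item 0.82 -> new Bin 7
Total bins used = 7

7


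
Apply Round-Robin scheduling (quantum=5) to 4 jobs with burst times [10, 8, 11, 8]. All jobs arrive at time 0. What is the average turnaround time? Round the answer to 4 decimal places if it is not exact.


Time quantum = 5
Execution trace:
  J1 runs 5 units, time = 5
  J2 runs 5 units, time = 10
  J3 runs 5 units, time = 15
  J4 runs 5 units, time = 20
  J1 runs 5 units, time = 25
  J2 runs 3 units, time = 28
  J3 runs 5 units, time = 33
  J4 runs 3 units, time = 36
  J3 runs 1 units, time = 37
Finish times: [25, 28, 37, 36]
Average turnaround = 126/4 = 31.5

31.5


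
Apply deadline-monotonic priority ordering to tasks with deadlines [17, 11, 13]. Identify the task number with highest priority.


Sort tasks by relative deadline (ascending):
  Task 2: deadline = 11
  Task 3: deadline = 13
  Task 1: deadline = 17
Priority order (highest first): [2, 3, 1]
Highest priority task = 2

2


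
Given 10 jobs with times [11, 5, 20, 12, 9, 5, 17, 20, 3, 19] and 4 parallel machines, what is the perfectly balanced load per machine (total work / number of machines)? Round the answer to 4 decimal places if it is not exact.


Total processing time = 11 + 5 + 20 + 12 + 9 + 5 + 17 + 20 + 3 + 19 = 121
Number of machines = 4
Ideal balanced load = 121 / 4 = 30.25

30.25


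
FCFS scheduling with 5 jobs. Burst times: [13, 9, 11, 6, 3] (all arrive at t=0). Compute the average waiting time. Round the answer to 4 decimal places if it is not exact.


FCFS order (as given): [13, 9, 11, 6, 3]
Waiting times:
  Job 1: wait = 0
  Job 2: wait = 13
  Job 3: wait = 22
  Job 4: wait = 33
  Job 5: wait = 39
Sum of waiting times = 107
Average waiting time = 107/5 = 21.4

21.4


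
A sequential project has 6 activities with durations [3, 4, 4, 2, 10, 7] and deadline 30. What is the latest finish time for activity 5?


LF(activity 5) = deadline - sum of successor durations
Successors: activities 6 through 6 with durations [7]
Sum of successor durations = 7
LF = 30 - 7 = 23

23


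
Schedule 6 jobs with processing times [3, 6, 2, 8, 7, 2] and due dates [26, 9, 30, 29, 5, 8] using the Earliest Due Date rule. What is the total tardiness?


Sort by due date (EDD order): [(7, 5), (2, 8), (6, 9), (3, 26), (8, 29), (2, 30)]
Compute completion times and tardiness:
  Job 1: p=7, d=5, C=7, tardiness=max(0,7-5)=2
  Job 2: p=2, d=8, C=9, tardiness=max(0,9-8)=1
  Job 3: p=6, d=9, C=15, tardiness=max(0,15-9)=6
  Job 4: p=3, d=26, C=18, tardiness=max(0,18-26)=0
  Job 5: p=8, d=29, C=26, tardiness=max(0,26-29)=0
  Job 6: p=2, d=30, C=28, tardiness=max(0,28-30)=0
Total tardiness = 9

9


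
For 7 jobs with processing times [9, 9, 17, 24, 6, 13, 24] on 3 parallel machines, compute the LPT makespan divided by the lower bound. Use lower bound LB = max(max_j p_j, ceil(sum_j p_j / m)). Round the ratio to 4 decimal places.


LPT order: [24, 24, 17, 13, 9, 9, 6]
Machine loads after assignment: [33, 33, 36]
LPT makespan = 36
Lower bound = max(max_job, ceil(total/3)) = max(24, 34) = 34
Ratio = 36 / 34 = 1.0588

1.0588


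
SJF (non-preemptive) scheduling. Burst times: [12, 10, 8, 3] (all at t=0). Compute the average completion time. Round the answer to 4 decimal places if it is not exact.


SJF order (ascending): [3, 8, 10, 12]
Completion times:
  Job 1: burst=3, C=3
  Job 2: burst=8, C=11
  Job 3: burst=10, C=21
  Job 4: burst=12, C=33
Average completion = 68/4 = 17.0

17.0


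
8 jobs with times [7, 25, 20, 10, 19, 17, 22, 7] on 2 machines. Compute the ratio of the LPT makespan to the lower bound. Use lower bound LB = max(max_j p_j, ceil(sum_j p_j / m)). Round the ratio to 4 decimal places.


LPT order: [25, 22, 20, 19, 17, 10, 7, 7]
Machine loads after assignment: [61, 66]
LPT makespan = 66
Lower bound = max(max_job, ceil(total/2)) = max(25, 64) = 64
Ratio = 66 / 64 = 1.0313

1.0313
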